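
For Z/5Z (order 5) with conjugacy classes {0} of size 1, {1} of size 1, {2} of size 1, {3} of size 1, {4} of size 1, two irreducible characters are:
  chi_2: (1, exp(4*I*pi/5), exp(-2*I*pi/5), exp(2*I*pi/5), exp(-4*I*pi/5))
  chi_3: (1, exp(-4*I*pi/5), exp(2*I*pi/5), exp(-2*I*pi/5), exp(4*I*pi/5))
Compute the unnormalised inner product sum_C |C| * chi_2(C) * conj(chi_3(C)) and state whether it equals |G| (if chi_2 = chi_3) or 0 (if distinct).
Sum = 0; so <chi_2, chi_3> = 0 (distinct irreducibles are orthogonal).

Proof sketch: Compute term by term over conjugacy classes (|C| * chi_2(C) * conj(chi_3(C))):
  1*(1)*conj(1) + 1*(exp(4*I*pi/5))*conj(exp(-4*I*pi/5)) + 1*(exp(-2*I*pi/5))*conj(exp(2*I*pi/5)) + 1*(exp(2*I*pi/5))*conj(exp(-2*I*pi/5)) + 1*(exp(-4*I*pi/5))*conj(exp(4*I*pi/5))
  = (1) + (exp(-2*I*pi/5)) + (exp(-4*I*pi/5)) + (exp(4*I*pi/5)) + (exp(2*I*pi/5))
  = 0.
(Exp terms are combined using exp(i*s)*conj(exp(i*t)) = exp(i*(s-t)), and sums of them are collapsed using the identity that for every m > 1 the m distinct m-th roots of unity sum to 0, e.g. 1 + exp(2*I*pi/3) + exp(-2*I*pi/3) = 0.)
Dividing by |G| = 5 gives 0/5 = 0, matching the row-orthogonality relation <chi_2, chi_3> = [chi_2 = chi_3].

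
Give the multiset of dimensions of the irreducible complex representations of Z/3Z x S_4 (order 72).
Dimensions: 1, 1, 1, 1, 1, 1, 2, 2, 2, 3, 3, 3, 3, 3, 3

Justification: There are 15 irreducibles (= number of conjugacy classes). Their dimensions d_i satisfy sum d_i^2 = |G| = 72: 1 + 1 + 1 + 1 + 1 + 1 + 4 + 4 + 4 + 9 + 9 + 9 + 9 + 9 + 9 = 72. (For the product with Z/3Z: each of the 3 1-dim characters of Z/3Z tensors with each irrep of S_4, giving 3 copies of each S_4-dimension.)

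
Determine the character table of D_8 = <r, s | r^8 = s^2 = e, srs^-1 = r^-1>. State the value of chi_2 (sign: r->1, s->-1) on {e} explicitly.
Conjugacy classes: {e} of size 1, {r^4} of size 1, {r^1, r^7} of size 2, {r^2, r^6} of size 2, {r^3, r^5} of size 2, {s, sr^2, ...} of size 4, {sr, sr^3, ...} of size 4.
Character table:
  irrep \ class              {e} (size 1)  {r^4} (size 1)  {r^1, r^7} (size 2)  {r^2, r^6} (size 2)  {r^3, r^5} (size 2)  {s, sr^2, ...} (size 4)  {sr, sr^3, ...} (size 4)
  chi_1 (triv)               1             1               1                    1                    1                    1                        1                       
  chi_2 (sign: r->1, s->-1)  1             1               1                    1                    1                    -1                       -1                      
  chi_3 (r->-1, s->1)        1             1               -1                   1                    -1                   1                        -1                      
  chi_4 (r->-1, s->-1)       1             1               -1                   1                    -1                   -1                       1                       
  chi_5 (2d, j=1)            2             -2              sqrt(2)              0                    -sqrt(2)             0                        0                       
  chi_6 (2d, j=2)            2             2               0                    -2                   0                    0                        0                       
  chi_7 (2d, j=3)            2             -2              -sqrt(2)             0                    sqrt(2)              0                        0                       

Spot check: chi_2 (sign: r->1, s->-1) on {e} = 1.

Derivation: D_8 has order 2*8 = 16 with 7 conjugacy classes, hence 7 irreducibles. Sum of squared dims 1 + 1 + 1 + 1 + 4 + 4 + 4 = 16 = |G|. Linear characters come from the abelianisation; the 2-dimensional irreps have character r^k -> 2*cos(2*pi*j*k/8), reflections -> 0.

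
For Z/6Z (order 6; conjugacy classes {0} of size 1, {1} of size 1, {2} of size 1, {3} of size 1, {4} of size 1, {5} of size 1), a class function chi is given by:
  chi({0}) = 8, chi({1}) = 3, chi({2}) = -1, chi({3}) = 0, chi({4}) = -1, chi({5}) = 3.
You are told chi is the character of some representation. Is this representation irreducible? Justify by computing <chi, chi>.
Not irreducible (reducible): <chi, chi> = 14 > 1.

Proof sketch: <chi, chi> = (1/|G|) sum_C |C| * |chi(C)|^2 = (1/6)[1*|8|^2 + 1*|3|^2 + 1*|-1|^2 + 1*|0|^2 + 1*|-1|^2 + 1*|3|^2]
  = (1/6)[(64) + (9) + (1) + (0) + (1) + (9)] = 84/6 = 14.
(Exp terms are combined using exp(i*s)*conj(exp(i*t)) = exp(i*(s-t)), and sums of them are collapsed using the identity that for every m > 1 the m distinct m-th roots of unity sum to 0, e.g. 1 + exp(2*I*pi/3) + exp(-2*I*pi/3) = 0.)
A character is irreducible iff <chi, chi> = 1, so this representation is reducible.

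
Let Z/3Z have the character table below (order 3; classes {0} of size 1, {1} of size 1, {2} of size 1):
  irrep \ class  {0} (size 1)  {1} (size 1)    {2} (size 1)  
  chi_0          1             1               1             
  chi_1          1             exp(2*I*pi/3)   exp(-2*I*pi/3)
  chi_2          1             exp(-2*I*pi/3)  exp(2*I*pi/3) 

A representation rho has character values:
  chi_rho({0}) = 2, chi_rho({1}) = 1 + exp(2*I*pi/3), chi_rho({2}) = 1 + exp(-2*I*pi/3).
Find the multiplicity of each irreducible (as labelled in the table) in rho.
Multiplicities: chi_0: 1, chi_1: 1, chi_2: 0.

Justification: Use <chi_rho, chi> = (1/|G|) sum_C |C| * chi_rho(C) * conj(chi(C)) with |G| = 3 for each irreducible chi in the table:
  <chi_rho, chi_0> = (1/3)[1*(2)*conj(1) + 1*(1 + exp(2*I*pi/3))*conj(1) + 1*(1 + exp(-2*I*pi/3))*conj(1)]
      = (1/3)[(2) + (1 + exp(2*I*pi/3)) + (1 + exp(-2*I*pi/3))] = 3/3 = 1
  <chi_rho, chi_1> = (1/3)[1*(2)*conj(1) + 1*(1 + exp(2*I*pi/3))*conj(exp(2*I*pi/3)) + 1*(1 + exp(-2*I*pi/3))*conj(exp(-2*I*pi/3))]
      = (1/3)[(2) + (1 + exp(-2*I*pi/3)) + (1 + exp(2*I*pi/3))] = 3/3 = 1
  <chi_rho, chi_2> = (1/3)[1*(2)*conj(1) + 1*(1 + exp(2*I*pi/3))*conj(exp(-2*I*pi/3)) + 1*(1 + exp(-2*I*pi/3))*conj(exp(2*I*pi/3))]
      = (1/3)[(2) + (-1) + (-1)] = 0/3 = 0
(Exp terms are combined using exp(i*s)*conj(exp(i*t)) = exp(i*(s-t)), and sums of them are collapsed using the identity that for every m > 1 the m distinct m-th roots of unity sum to 0, e.g. 1 + exp(2*I*pi/3) + exp(-2*I*pi/3) = 0.)
Dimension check: dim(rho) = sum (mult * dim) = 1*1 + 1*1 + 0*1 = 2 = chi_rho(e) = 2.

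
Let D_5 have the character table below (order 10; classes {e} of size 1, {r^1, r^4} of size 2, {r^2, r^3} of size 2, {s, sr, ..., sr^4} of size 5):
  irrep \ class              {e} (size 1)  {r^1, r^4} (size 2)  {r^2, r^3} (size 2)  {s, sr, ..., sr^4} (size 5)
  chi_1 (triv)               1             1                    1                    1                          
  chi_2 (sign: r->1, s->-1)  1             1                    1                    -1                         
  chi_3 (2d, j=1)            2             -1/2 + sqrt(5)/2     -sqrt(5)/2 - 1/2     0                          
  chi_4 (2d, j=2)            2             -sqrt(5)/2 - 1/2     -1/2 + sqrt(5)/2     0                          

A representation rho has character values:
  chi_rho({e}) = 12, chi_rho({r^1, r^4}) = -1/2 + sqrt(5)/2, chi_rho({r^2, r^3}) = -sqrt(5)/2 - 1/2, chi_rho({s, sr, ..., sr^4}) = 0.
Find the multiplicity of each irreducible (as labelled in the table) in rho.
Multiplicities: chi_1: 1, chi_2: 1, chi_3: 3, chi_4: 2.

Proof sketch: Use <chi_rho, chi> = (1/|G|) sum_C |C| * chi_rho(C) * conj(chi(C)) with |G| = 10 for each irreducible chi in the table:
  <chi_rho, chi_1> = (1/10)[1*(12)*conj(1) + 2*(-1/2 + sqrt(5)/2)*conj(1) + 2*(-sqrt(5)/2 - 1/2)*conj(1) + 5*(0)*conj(1)]
      = (1/10)[(12) + (-1 + sqrt(5)) + (-sqrt(5) - 1) + (0)] = 10/10 = 1
  <chi_rho, chi_2> = (1/10)[1*(12)*conj(1) + 2*(-1/2 + sqrt(5)/2)*conj(1) + 2*(-sqrt(5)/2 - 1/2)*conj(1) + 5*(0)*conj(-1)]
      = (1/10)[(12) + (-1 + sqrt(5)) + (-sqrt(5) - 1) + (0)] = 10/10 = 1
  <chi_rho, chi_3> = (1/10)[1*(12)*conj(2) + 2*(-1/2 + sqrt(5)/2)*conj(-1/2 + sqrt(5)/2) + 2*(-sqrt(5)/2 - 1/2)*conj(-sqrt(5)/2 - 1/2) + 5*(0)*conj(0)]
      = (1/10)[(24) + (3 - sqrt(5)) + (sqrt(5) + 3) + (0)] = 30/10 = 3
  <chi_rho, chi_4> = (1/10)[1*(12)*conj(2) + 2*(-1/2 + sqrt(5)/2)*conj(-sqrt(5)/2 - 1/2) + 2*(-sqrt(5)/2 - 1/2)*conj(-1/2 + sqrt(5)/2) + 5*(0)*conj(0)]
      = (1/10)[(24) + (-2) + (-2) + (0)] = 20/10 = 2
Dimension check: dim(rho) = sum (mult * dim) = 1*1 + 1*1 + 3*2 + 2*2 = 12 = chi_rho(e) = 12.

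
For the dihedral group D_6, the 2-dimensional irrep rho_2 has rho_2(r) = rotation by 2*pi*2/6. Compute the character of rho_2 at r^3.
chi_{rho_2}(r^3) = 2*cos(2*pi*2*3/6) = 2

Justification: rho_2(r^3) is rotation by angle 2*pi*2*3/6, whose trace is 2*cos(2*pi*2*3/6) = 2.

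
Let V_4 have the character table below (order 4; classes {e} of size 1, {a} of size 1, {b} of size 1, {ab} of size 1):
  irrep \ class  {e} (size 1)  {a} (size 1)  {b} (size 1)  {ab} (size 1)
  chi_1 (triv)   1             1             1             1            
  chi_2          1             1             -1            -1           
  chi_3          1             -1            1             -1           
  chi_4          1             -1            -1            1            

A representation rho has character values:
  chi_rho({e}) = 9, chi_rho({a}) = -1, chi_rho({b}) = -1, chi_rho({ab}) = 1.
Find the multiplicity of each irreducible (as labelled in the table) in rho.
Multiplicities: chi_1: 2, chi_2: 2, chi_3: 2, chi_4: 3.

Justification: Use <chi_rho, chi> = (1/|G|) sum_C |C| * chi_rho(C) * conj(chi(C)) with |G| = 4 for each irreducible chi in the table:
  <chi_rho, chi_1> = (1/4)[1*(9)*conj(1) + 1*(-1)*conj(1) + 1*(-1)*conj(1) + 1*(1)*conj(1)]
      = (1/4)[(9) + (-1) + (-1) + (1)] = 8/4 = 2
  <chi_rho, chi_2> = (1/4)[1*(9)*conj(1) + 1*(-1)*conj(1) + 1*(-1)*conj(-1) + 1*(1)*conj(-1)]
      = (1/4)[(9) + (-1) + (1) + (-1)] = 8/4 = 2
  <chi_rho, chi_3> = (1/4)[1*(9)*conj(1) + 1*(-1)*conj(-1) + 1*(-1)*conj(1) + 1*(1)*conj(-1)]
      = (1/4)[(9) + (1) + (-1) + (-1)] = 8/4 = 2
  <chi_rho, chi_4> = (1/4)[1*(9)*conj(1) + 1*(-1)*conj(-1) + 1*(-1)*conj(-1) + 1*(1)*conj(1)]
      = (1/4)[(9) + (1) + (1) + (1)] = 12/4 = 3
Dimension check: dim(rho) = sum (mult * dim) = 2*1 + 2*1 + 2*1 + 3*1 = 9 = chi_rho(e) = 9.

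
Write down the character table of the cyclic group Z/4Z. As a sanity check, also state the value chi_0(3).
Character table of Z/4Z (irreps indexed chi_0,...,chi_3 with chi_k(m) = zeta_4^(k*m), zeta_4 = exp(2*pi*i/4)):
  irrep \ class  {0} (size 1)  {1} (size 1)  {2} (size 1)  {3} (size 1)
  chi_0          1             1             1             1           
  chi_1          1             I             -1            -I          
  chi_2          1             -1            1             -1          
  chi_3          1             -I            -1            I           

Spot check: chi_0(3) = zeta_4^(0*3) = zeta_4^0 = 1.

Details: Z/4Z is abelian, so all 4 irreducible complex representations are 1-dimensional. They are given by chi_k(m) = zeta_4^(k*m) for k = 0,...,3. Row orthogonality: sum_m chi_k(m) conj(chi_l(m)) = 4 * [k = l].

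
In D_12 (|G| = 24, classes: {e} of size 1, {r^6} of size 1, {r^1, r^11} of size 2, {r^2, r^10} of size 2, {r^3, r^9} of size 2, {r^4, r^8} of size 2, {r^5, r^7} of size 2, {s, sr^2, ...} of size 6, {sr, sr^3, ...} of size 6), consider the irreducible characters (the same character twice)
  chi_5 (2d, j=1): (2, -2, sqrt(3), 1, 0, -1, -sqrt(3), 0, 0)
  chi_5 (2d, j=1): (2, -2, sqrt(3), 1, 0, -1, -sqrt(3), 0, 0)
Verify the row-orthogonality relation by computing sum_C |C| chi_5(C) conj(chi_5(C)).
Sum = 24 = |G| = 24; so <chi_5, chi_5> = 1 (norm-1 confirms irreducibility).

Derivation: Compute term by term over conjugacy classes (|C| * chi_5(C) * conj(chi_5(C))):
  1*(2)*conj(2) + 1*(-2)*conj(-2) + 2*(sqrt(3))*conj(sqrt(3)) + 2*(1)*conj(1) + 2*(0)*conj(0) + 2*(-1)*conj(-1) + 2*(-sqrt(3))*conj(-sqrt(3)) + 6*(0)*conj(0) + 6*(0)*conj(0)
  = (4) + (4) + (6) + (2) + (0) + (2) + (6) + (0) + (0)
  = 24.
Dividing by |G| = 24 gives 24/24 = 1, matching the row-orthogonality relation <chi_5, chi_5> = [chi_5 = chi_5].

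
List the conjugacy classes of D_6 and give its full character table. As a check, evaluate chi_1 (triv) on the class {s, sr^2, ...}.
Conjugacy classes: {e} of size 1, {r^3} of size 1, {r^1, r^5} of size 2, {r^2, r^4} of size 2, {s, sr^2, ...} of size 3, {sr, sr^3, ...} of size 3.
Character table:
  irrep \ class              {e} (size 1)  {r^3} (size 1)  {r^1, r^5} (size 2)  {r^2, r^4} (size 2)  {s, sr^2, ...} (size 3)  {sr, sr^3, ...} (size 3)
  chi_1 (triv)               1             1               1                    1                    1                        1                       
  chi_2 (sign: r->1, s->-1)  1             1               1                    1                    -1                       -1                      
  chi_3 (r->-1, s->1)        1             -1              -1                   1                    1                        -1                      
  chi_4 (r->-1, s->-1)       1             -1              -1                   1                    -1                       1                       
  chi_5 (2d, j=1)            2             -2              1                    -1                   0                        0                       
  chi_6 (2d, j=2)            2             2               -1                   -1                   0                        0                       

Spot check: chi_1 (triv) on {s, sr^2, ...} = 1.

Proof sketch: D_6 has order 2*6 = 12 with 6 conjugacy classes, hence 6 irreducibles. Sum of squared dims 1 + 1 + 1 + 1 + 4 + 4 = 12 = |G|. Linear characters come from the abelianisation; the 2-dimensional irreps have character r^k -> 2*cos(2*pi*j*k/6), reflections -> 0.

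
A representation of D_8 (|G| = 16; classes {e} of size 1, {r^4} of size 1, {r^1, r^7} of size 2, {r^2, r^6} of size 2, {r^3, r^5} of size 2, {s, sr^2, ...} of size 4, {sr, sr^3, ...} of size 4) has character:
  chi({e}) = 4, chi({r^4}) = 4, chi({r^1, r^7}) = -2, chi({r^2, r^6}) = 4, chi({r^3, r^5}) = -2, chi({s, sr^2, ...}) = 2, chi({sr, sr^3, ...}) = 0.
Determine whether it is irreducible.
Not irreducible (reducible): <chi, chi> = 6 > 1.

Proof sketch: <chi, chi> = (1/|G|) sum_C |C| * |chi(C)|^2 = (1/16)[1*|4|^2 + 1*|4|^2 + 2*|-2|^2 + 2*|4|^2 + 2*|-2|^2 + 4*|2|^2 + 4*|0|^2]
  = (1/16)[(16) + (16) + (8) + (32) + (8) + (16) + (0)] = 96/16 = 6.
A character is irreducible iff <chi, chi> = 1, so this representation is reducible.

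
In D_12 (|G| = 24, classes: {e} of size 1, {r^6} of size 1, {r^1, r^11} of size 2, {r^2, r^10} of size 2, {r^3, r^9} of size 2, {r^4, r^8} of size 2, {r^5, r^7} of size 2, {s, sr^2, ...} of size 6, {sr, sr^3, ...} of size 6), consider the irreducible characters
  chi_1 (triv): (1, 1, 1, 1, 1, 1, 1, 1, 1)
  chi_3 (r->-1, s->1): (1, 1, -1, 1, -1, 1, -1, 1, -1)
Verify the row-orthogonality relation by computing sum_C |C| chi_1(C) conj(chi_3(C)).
Sum = 0; so <chi_1, chi_3> = 0 (distinct irreducibles are orthogonal).

Compute term by term over conjugacy classes (|C| * chi_1(C) * conj(chi_3(C))):
  1*(1)*conj(1) + 1*(1)*conj(1) + 2*(1)*conj(-1) + 2*(1)*conj(1) + 2*(1)*conj(-1) + 2*(1)*conj(1) + 2*(1)*conj(-1) + 6*(1)*conj(1) + 6*(1)*conj(-1)
  = (1) + (1) + (-2) + (2) + (-2) + (2) + (-2) + (6) + (-6)
  = 0.
Dividing by |G| = 24 gives 0/24 = 0, matching the row-orthogonality relation <chi_1, chi_3> = [chi_1 = chi_3].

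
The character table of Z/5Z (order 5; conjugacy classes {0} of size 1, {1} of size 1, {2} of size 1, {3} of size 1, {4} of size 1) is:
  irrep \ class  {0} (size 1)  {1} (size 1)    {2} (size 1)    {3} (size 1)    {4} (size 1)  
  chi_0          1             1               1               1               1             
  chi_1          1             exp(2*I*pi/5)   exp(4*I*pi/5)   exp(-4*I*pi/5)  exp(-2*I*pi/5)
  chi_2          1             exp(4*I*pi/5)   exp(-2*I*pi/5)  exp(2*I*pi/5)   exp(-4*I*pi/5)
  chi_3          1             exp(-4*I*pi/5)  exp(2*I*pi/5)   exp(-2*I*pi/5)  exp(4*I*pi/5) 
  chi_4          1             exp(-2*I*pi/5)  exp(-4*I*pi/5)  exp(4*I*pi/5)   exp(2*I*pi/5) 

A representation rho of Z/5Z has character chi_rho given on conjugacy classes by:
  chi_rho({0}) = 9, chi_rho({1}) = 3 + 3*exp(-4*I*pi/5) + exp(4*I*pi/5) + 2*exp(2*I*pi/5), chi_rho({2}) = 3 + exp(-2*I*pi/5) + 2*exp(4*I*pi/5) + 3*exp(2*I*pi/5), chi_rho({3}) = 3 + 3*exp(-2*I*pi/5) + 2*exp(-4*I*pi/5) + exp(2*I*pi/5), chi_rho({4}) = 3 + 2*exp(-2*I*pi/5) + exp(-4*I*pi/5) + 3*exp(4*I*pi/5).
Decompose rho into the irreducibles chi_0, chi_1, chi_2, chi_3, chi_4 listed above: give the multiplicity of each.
Multiplicities: chi_0: 3, chi_1: 2, chi_2: 1, chi_3: 3, chi_4: 0.

Use <chi_rho, chi> = (1/|G|) sum_C |C| * chi_rho(C) * conj(chi(C)) with |G| = 5 for each irreducible chi in the table:
  <chi_rho, chi_0> = (1/5)[1*(9)*conj(1) + 1*(3 + 3*exp(-4*I*pi/5) + exp(4*I*pi/5) + 2*exp(2*I*pi/5))*conj(1) + 1*(3 + exp(-2*I*pi/5) + 2*exp(4*I*pi/5) + 3*exp(2*I*pi/5))*conj(1) + 1*(3 + 3*exp(-2*I*pi/5) + 2*exp(-4*I*pi/5) + exp(2*I*pi/5))*conj(1) + 1*(3 + 2*exp(-2*I*pi/5) + exp(-4*I*pi/5) + 3*exp(4*I*pi/5))*conj(1)]
      = (1/5)[(9) + (3 + 3*exp(-4*I*pi/5) + exp(4*I*pi/5) + 2*exp(2*I*pi/5)) + (3 + exp(-2*I*pi/5) + 2*exp(4*I*pi/5) + 3*exp(2*I*pi/5)) + (3 + 3*exp(-2*I*pi/5) + 2*exp(-4*I*pi/5) + exp(2*I*pi/5)) + (3 + 2*exp(-2*I*pi/5) + exp(-4*I*pi/5) + 3*exp(4*I*pi/5))] = 15/5 = 3
  <chi_rho, chi_1> = (1/5)[1*(9)*conj(1) + 1*(3 + 3*exp(-4*I*pi/5) + exp(4*I*pi/5) + 2*exp(2*I*pi/5))*conj(exp(2*I*pi/5)) + 1*(3 + exp(-2*I*pi/5) + 2*exp(4*I*pi/5) + 3*exp(2*I*pi/5))*conj(exp(4*I*pi/5)) + 1*(3 + 3*exp(-2*I*pi/5) + 2*exp(-4*I*pi/5) + exp(2*I*pi/5))*conj(exp(-4*I*pi/5)) + 1*(3 + 2*exp(-2*I*pi/5) + exp(-4*I*pi/5) + 3*exp(4*I*pi/5))*conj(exp(-2*I*pi/5))]
      = (1/5)[(9) + (2 + 3*exp(-2*I*pi/5) + exp(2*I*pi/5) + 3*exp(4*I*pi/5)) + (2 + 3*exp(-2*I*pi/5) + 3*exp(-4*I*pi/5) + exp(4*I*pi/5)) + (2 + exp(-4*I*pi/5) + 3*exp(4*I*pi/5) + 3*exp(2*I*pi/5)) + (2 + 3*exp(-4*I*pi/5) + exp(-2*I*pi/5) + 3*exp(2*I*pi/5))] = 10/5 = 2
  <chi_rho, chi_2> = (1/5)[1*(9)*conj(1) + 1*(3 + 3*exp(-4*I*pi/5) + exp(4*I*pi/5) + 2*exp(2*I*pi/5))*conj(exp(4*I*pi/5)) + 1*(3 + exp(-2*I*pi/5) + 2*exp(4*I*pi/5) + 3*exp(2*I*pi/5))*conj(exp(-2*I*pi/5)) + 1*(3 + 3*exp(-2*I*pi/5) + 2*exp(-4*I*pi/5) + exp(2*I*pi/5))*conj(exp(2*I*pi/5)) + 1*(3 + 2*exp(-2*I*pi/5) + exp(-4*I*pi/5) + 3*exp(4*I*pi/5))*conj(exp(-4*I*pi/5))]
      = (1/5)[(9) + (1 + 2*exp(-2*I*pi/5) + 3*exp(-4*I*pi/5) + 3*exp(2*I*pi/5)) + (1 + 2*exp(-4*I*pi/5) + 3*exp(4*I*pi/5) + 3*exp(2*I*pi/5)) + (1 + 3*exp(-2*I*pi/5) + 3*exp(-4*I*pi/5) + 2*exp(4*I*pi/5)) + (1 + 3*exp(-2*I*pi/5) + 3*exp(4*I*pi/5) + 2*exp(2*I*pi/5))] = 5/5 = 1
  <chi_rho, chi_3> = (1/5)[1*(9)*conj(1) + 1*(3 + 3*exp(-4*I*pi/5) + exp(4*I*pi/5) + 2*exp(2*I*pi/5))*conj(exp(-4*I*pi/5)) + 1*(3 + exp(-2*I*pi/5) + 2*exp(4*I*pi/5) + 3*exp(2*I*pi/5))*conj(exp(2*I*pi/5)) + 1*(3 + 3*exp(-2*I*pi/5) + 2*exp(-4*I*pi/5) + exp(2*I*pi/5))*conj(exp(-2*I*pi/5)) + 1*(3 + 2*exp(-2*I*pi/5) + exp(-4*I*pi/5) + 3*exp(4*I*pi/5))*conj(exp(4*I*pi/5))]
      = (1/5)[(9) + (3 + 2*exp(-4*I*pi/5) + exp(-2*I*pi/5) + 3*exp(4*I*pi/5)) + (3 + 3*exp(-2*I*pi/5) + exp(-4*I*pi/5) + 2*exp(2*I*pi/5)) + (3 + 2*exp(-2*I*pi/5) + exp(4*I*pi/5) + 3*exp(2*I*pi/5)) + (3 + 3*exp(-4*I*pi/5) + exp(2*I*pi/5) + 2*exp(4*I*pi/5))] = 15/5 = 3
  <chi_rho, chi_4> = (1/5)[1*(9)*conj(1) + 1*(3 + 3*exp(-4*I*pi/5) + exp(4*I*pi/5) + 2*exp(2*I*pi/5))*conj(exp(-2*I*pi/5)) + 1*(3 + exp(-2*I*pi/5) + 2*exp(4*I*pi/5) + 3*exp(2*I*pi/5))*conj(exp(-4*I*pi/5)) + 1*(3 + 3*exp(-2*I*pi/5) + 2*exp(-4*I*pi/5) + exp(2*I*pi/5))*conj(exp(4*I*pi/5)) + 1*(3 + 2*exp(-2*I*pi/5) + exp(-4*I*pi/5) + 3*exp(4*I*pi/5))*conj(exp(2*I*pi/5))]
      = (1/5)[(9) + (3*exp(-2*I*pi/5) + exp(-4*I*pi/5) + 2*exp(4*I*pi/5) + 3*exp(2*I*pi/5)) + (2*exp(-2*I*pi/5) + 3*exp(-4*I*pi/5) + exp(2*I*pi/5) + 3*exp(4*I*pi/5)) + (3*exp(-4*I*pi/5) + exp(-2*I*pi/5) + 3*exp(4*I*pi/5) + 2*exp(2*I*pi/5)) + (3*exp(-2*I*pi/5) + 2*exp(-4*I*pi/5) + exp(4*I*pi/5) + 3*exp(2*I*pi/5))] = 0/5 = 0
(Exp terms are combined using exp(i*s)*conj(exp(i*t)) = exp(i*(s-t)), and sums of them are collapsed using the identity that for every m > 1 the m distinct m-th roots of unity sum to 0, e.g. 1 + exp(2*I*pi/3) + exp(-2*I*pi/3) = 0.)
Dimension check: dim(rho) = sum (mult * dim) = 3*1 + 2*1 + 1*1 + 3*1 + 0*1 = 9 = chi_rho(e) = 9.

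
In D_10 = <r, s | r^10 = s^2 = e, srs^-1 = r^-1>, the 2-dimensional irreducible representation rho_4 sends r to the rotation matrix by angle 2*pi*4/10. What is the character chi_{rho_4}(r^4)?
chi_{rho_4}(r^4) = 2*cos(2*pi*4*4/10) = -sqrt(5)/2 - 1/2

Argument: rho_4(r^4) is rotation by angle 2*pi*4*4/10, whose trace is 2*cos(2*pi*4*4/10) = -sqrt(5)/2 - 1/2.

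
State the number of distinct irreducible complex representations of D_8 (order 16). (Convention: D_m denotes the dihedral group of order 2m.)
7

Why: The number of irreducible complex representations of a finite group equals its number of conjugacy classes. D_8 has 7 conjugacy classes (n/2 + 3 for n even), so D_8 (order 16) has exactly 7 irreducible complex representations.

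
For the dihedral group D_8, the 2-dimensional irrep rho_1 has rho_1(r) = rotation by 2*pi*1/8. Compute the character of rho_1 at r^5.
chi_{rho_1}(r^5) = 2*cos(2*pi*1*5/8) = -sqrt(2)

Argument: rho_1(r^5) is rotation by angle 2*pi*1*5/8, whose trace is 2*cos(2*pi*1*5/8) = -sqrt(2).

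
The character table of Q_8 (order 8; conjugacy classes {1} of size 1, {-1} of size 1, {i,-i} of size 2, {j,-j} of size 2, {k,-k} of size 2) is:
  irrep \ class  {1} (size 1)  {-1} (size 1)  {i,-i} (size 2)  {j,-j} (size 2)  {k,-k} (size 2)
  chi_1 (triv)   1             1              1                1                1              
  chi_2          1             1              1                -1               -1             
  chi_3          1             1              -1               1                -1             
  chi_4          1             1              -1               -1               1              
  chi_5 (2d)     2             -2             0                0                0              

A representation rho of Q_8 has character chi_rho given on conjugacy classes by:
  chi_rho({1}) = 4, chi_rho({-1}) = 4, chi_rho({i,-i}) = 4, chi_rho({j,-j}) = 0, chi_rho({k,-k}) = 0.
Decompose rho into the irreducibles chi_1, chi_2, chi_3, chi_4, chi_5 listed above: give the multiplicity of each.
Multiplicities: chi_1: 2, chi_2: 2, chi_3: 0, chi_4: 0, chi_5: 0.

Derivation: Use <chi_rho, chi> = (1/|G|) sum_C |C| * chi_rho(C) * conj(chi(C)) with |G| = 8 for each irreducible chi in the table:
  <chi_rho, chi_1> = (1/8)[1*(4)*conj(1) + 1*(4)*conj(1) + 2*(4)*conj(1) + 2*(0)*conj(1) + 2*(0)*conj(1)]
      = (1/8)[(4) + (4) + (8) + (0) + (0)] = 16/8 = 2
  <chi_rho, chi_2> = (1/8)[1*(4)*conj(1) + 1*(4)*conj(1) + 2*(4)*conj(1) + 2*(0)*conj(-1) + 2*(0)*conj(-1)]
      = (1/8)[(4) + (4) + (8) + (0) + (0)] = 16/8 = 2
  <chi_rho, chi_3> = (1/8)[1*(4)*conj(1) + 1*(4)*conj(1) + 2*(4)*conj(-1) + 2*(0)*conj(1) + 2*(0)*conj(-1)]
      = (1/8)[(4) + (4) + (-8) + (0) + (0)] = 0/8 = 0
  <chi_rho, chi_4> = (1/8)[1*(4)*conj(1) + 1*(4)*conj(1) + 2*(4)*conj(-1) + 2*(0)*conj(-1) + 2*(0)*conj(1)]
      = (1/8)[(4) + (4) + (-8) + (0) + (0)] = 0/8 = 0
  <chi_rho, chi_5> = (1/8)[1*(4)*conj(2) + 1*(4)*conj(-2) + 2*(4)*conj(0) + 2*(0)*conj(0) + 2*(0)*conj(0)]
      = (1/8)[(8) + (-8) + (0) + (0) + (0)] = 0/8 = 0
Dimension check: dim(rho) = sum (mult * dim) = 2*1 + 2*1 + 0*1 + 0*1 + 0*2 = 4 = chi_rho(e) = 4.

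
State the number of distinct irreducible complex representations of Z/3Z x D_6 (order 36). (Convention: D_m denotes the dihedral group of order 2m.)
18

Derivation: The number of irreducible complex representations of a finite group equals its number of conjugacy classes. For a direct product, #classes(G x H) = #classes(G) * #classes(H). Z/3Z has 3 classes (abelian), D_6 has 6 classes, so 3 * 6 = 18, so Z/3Z x D_6 (order 36) has exactly 18 irreducible complex representations.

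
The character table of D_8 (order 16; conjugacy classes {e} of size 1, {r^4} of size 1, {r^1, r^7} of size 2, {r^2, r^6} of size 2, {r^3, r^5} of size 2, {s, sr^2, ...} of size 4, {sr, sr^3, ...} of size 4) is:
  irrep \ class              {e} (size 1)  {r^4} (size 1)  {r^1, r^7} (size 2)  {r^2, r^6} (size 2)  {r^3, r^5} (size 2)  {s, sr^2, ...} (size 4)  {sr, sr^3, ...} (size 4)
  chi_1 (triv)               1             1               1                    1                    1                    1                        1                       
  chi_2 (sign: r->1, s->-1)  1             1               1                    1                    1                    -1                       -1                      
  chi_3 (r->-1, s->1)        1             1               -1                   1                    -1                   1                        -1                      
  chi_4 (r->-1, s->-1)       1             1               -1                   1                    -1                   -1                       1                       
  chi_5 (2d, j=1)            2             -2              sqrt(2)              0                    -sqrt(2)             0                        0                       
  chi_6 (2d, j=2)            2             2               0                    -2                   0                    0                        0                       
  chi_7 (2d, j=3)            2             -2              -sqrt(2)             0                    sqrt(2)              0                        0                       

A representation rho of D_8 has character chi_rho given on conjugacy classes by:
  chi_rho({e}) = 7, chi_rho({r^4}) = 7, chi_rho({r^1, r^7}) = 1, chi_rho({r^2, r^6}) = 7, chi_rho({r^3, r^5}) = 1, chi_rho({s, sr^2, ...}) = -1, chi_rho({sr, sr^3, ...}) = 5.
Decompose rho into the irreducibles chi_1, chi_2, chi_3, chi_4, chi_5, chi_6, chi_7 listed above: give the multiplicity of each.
Multiplicities: chi_1: 3, chi_2: 1, chi_3: 0, chi_4: 3, chi_5: 0, chi_6: 0, chi_7: 0.

Use <chi_rho, chi> = (1/|G|) sum_C |C| * chi_rho(C) * conj(chi(C)) with |G| = 16 for each irreducible chi in the table:
  <chi_rho, chi_1> = (1/16)[1*(7)*conj(1) + 1*(7)*conj(1) + 2*(1)*conj(1) + 2*(7)*conj(1) + 2*(1)*conj(1) + 4*(-1)*conj(1) + 4*(5)*conj(1)]
      = (1/16)[(7) + (7) + (2) + (14) + (2) + (-4) + (20)] = 48/16 = 3
  <chi_rho, chi_2> = (1/16)[1*(7)*conj(1) + 1*(7)*conj(1) + 2*(1)*conj(1) + 2*(7)*conj(1) + 2*(1)*conj(1) + 4*(-1)*conj(-1) + 4*(5)*conj(-1)]
      = (1/16)[(7) + (7) + (2) + (14) + (2) + (4) + (-20)] = 16/16 = 1
  <chi_rho, chi_3> = (1/16)[1*(7)*conj(1) + 1*(7)*conj(1) + 2*(1)*conj(-1) + 2*(7)*conj(1) + 2*(1)*conj(-1) + 4*(-1)*conj(1) + 4*(5)*conj(-1)]
      = (1/16)[(7) + (7) + (-2) + (14) + (-2) + (-4) + (-20)] = 0/16 = 0
  <chi_rho, chi_4> = (1/16)[1*(7)*conj(1) + 1*(7)*conj(1) + 2*(1)*conj(-1) + 2*(7)*conj(1) + 2*(1)*conj(-1) + 4*(-1)*conj(-1) + 4*(5)*conj(1)]
      = (1/16)[(7) + (7) + (-2) + (14) + (-2) + (4) + (20)] = 48/16 = 3
  <chi_rho, chi_5> = (1/16)[1*(7)*conj(2) + 1*(7)*conj(-2) + 2*(1)*conj(sqrt(2)) + 2*(7)*conj(0) + 2*(1)*conj(-sqrt(2)) + 4*(-1)*conj(0) + 4*(5)*conj(0)]
      = (1/16)[(14) + (-14) + (2*sqrt(2)) + (0) + (-2*sqrt(2)) + (0) + (0)] = 0/16 = 0
  <chi_rho, chi_6> = (1/16)[1*(7)*conj(2) + 1*(7)*conj(2) + 2*(1)*conj(0) + 2*(7)*conj(-2) + 2*(1)*conj(0) + 4*(-1)*conj(0) + 4*(5)*conj(0)]
      = (1/16)[(14) + (14) + (0) + (-28) + (0) + (0) + (0)] = 0/16 = 0
  <chi_rho, chi_7> = (1/16)[1*(7)*conj(2) + 1*(7)*conj(-2) + 2*(1)*conj(-sqrt(2)) + 2*(7)*conj(0) + 2*(1)*conj(sqrt(2)) + 4*(-1)*conj(0) + 4*(5)*conj(0)]
      = (1/16)[(14) + (-14) + (-2*sqrt(2)) + (0) + (2*sqrt(2)) + (0) + (0)] = 0/16 = 0
Dimension check: dim(rho) = sum (mult * dim) = 3*1 + 1*1 + 0*1 + 3*1 + 0*2 + 0*2 + 0*2 = 7 = chi_rho(e) = 7.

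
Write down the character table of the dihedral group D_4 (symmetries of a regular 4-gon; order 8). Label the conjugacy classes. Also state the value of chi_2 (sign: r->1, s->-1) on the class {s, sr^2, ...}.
Conjugacy classes: {e} of size 1, {r^2} of size 1, {r^1, r^3} of size 2, {s, sr^2, ...} of size 2, {sr, sr^3, ...} of size 2.
Character table:
  irrep \ class              {e} (size 1)  {r^2} (size 1)  {r^1, r^3} (size 2)  {s, sr^2, ...} (size 2)  {sr, sr^3, ...} (size 2)
  chi_1 (triv)               1             1               1                    1                        1                       
  chi_2 (sign: r->1, s->-1)  1             1               1                    -1                       -1                      
  chi_3 (r->-1, s->1)        1             1               -1                   1                        -1                      
  chi_4 (r->-1, s->-1)       1             1               -1                   -1                       1                       
  chi_5 (2d, j=1)            2             -2              0                    0                        0                       

Spot check: chi_2 (sign: r->1, s->-1) on {s, sr^2, ...} = -1.

Argument: D_4 has order 2*4 = 8 with 5 conjugacy classes, hence 5 irreducibles. Sum of squared dims 1 + 1 + 1 + 1 + 4 = 8 = |G|. Linear characters come from the abelianisation; the 2-dimensional irreps have character r^k -> 2*cos(2*pi*j*k/4), reflections -> 0.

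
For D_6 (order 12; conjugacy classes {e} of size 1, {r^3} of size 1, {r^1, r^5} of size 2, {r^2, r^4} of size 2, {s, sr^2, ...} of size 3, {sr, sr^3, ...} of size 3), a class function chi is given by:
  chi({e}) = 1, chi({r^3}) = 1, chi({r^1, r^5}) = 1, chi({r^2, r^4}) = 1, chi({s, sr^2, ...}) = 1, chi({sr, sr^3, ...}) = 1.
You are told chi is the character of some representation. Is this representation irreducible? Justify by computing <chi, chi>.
Irreducible: <chi, chi> = 1.

Solution. <chi, chi> = (1/|G|) sum_C |C| * |chi(C)|^2 = (1/12)[1*|1|^2 + 1*|1|^2 + 2*|1|^2 + 2*|1|^2 + 3*|1|^2 + 3*|1|^2]
  = (1/12)[(1) + (1) + (2) + (2) + (3) + (3)] = 12/12 = 1.
A character is irreducible iff <chi, chi> = 1, so this representation is irreducible.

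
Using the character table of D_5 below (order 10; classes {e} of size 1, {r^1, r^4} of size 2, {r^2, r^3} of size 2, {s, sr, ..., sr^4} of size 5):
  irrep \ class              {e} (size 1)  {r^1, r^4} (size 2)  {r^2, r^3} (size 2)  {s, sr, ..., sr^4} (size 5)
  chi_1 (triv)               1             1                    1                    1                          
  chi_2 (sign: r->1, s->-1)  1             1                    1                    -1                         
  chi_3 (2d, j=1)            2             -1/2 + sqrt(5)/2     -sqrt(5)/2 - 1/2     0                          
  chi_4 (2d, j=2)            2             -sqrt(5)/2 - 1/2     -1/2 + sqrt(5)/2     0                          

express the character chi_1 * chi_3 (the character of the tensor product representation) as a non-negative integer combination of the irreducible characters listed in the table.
chi_1 tensor chi_3 = chi_3 (all other irreducibles have multiplicity 0).

Details: The character of a tensor product is the pointwise product (chi_1 * chi_3)(C) = chi_1(C) * chi_3(C):
  {e}: (1)*(2), {r^1, r^4}: (1)*(-1/2 + sqrt(5)/2), {r^2, r^3}: (1)*(-sqrt(5)/2 - 1/2), {s, sr, ..., sr^4}: (1)*(0)
so (chi_1 * chi_3) takes values
  {e} -> 2, {r^1, r^4} -> -1/2 + sqrt(5)/2, {r^2, r^3} -> -sqrt(5)/2 - 1/2, {s, sr, ..., sr^4} -> 0.
Now take the inner product of this character with each irreducible chi from the table, <chi_1*chi_3, chi> = (1/10) sum_C |C| (chi_1*chi_3)(C) conj(chi(C)):
  <chi_1*chi_3, chi_1> = (1/10)[1*(2)*conj(1) + 2*(-1/2 + sqrt(5)/2)*conj(1) + 2*(-sqrt(5)/2 - 1/2)*conj(1) + 5*(0)*conj(1)]
      = (1/10)[(2) + (-1 + sqrt(5)) + (-sqrt(5) - 1) + (0)] = 0/10 = 0
  <chi_1*chi_3, chi_2> = (1/10)[1*(2)*conj(1) + 2*(-1/2 + sqrt(5)/2)*conj(1) + 2*(-sqrt(5)/2 - 1/2)*conj(1) + 5*(0)*conj(-1)]
      = (1/10)[(2) + (-1 + sqrt(5)) + (-sqrt(5) - 1) + (0)] = 0/10 = 0
  <chi_1*chi_3, chi_3> = (1/10)[1*(2)*conj(2) + 2*(-1/2 + sqrt(5)/2)*conj(-1/2 + sqrt(5)/2) + 2*(-sqrt(5)/2 - 1/2)*conj(-sqrt(5)/2 - 1/2) + 5*(0)*conj(0)]
      = (1/10)[(4) + (3 - sqrt(5)) + (sqrt(5) + 3) + (0)] = 10/10 = 1
  <chi_1*chi_3, chi_4> = (1/10)[1*(2)*conj(2) + 2*(-1/2 + sqrt(5)/2)*conj(-sqrt(5)/2 - 1/2) + 2*(-sqrt(5)/2 - 1/2)*conj(-1/2 + sqrt(5)/2) + 5*(0)*conj(0)]
      = (1/10)[(4) + (-2) + (-2) + (0)] = 0/10 = 0
Hence the multiplicities are chi_3: 1. Dimension check: dim(chi_1)*dim(chi_3) = 1*2 = 2 and sum (mult * dim) = 1*2 = 2.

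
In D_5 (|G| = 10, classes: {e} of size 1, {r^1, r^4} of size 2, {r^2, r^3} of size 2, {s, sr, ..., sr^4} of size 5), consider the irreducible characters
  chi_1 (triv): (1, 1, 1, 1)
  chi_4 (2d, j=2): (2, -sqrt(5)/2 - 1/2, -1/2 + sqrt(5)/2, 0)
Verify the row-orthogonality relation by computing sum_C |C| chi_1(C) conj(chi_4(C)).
Sum = 0; so <chi_1, chi_4> = 0 (distinct irreducibles are orthogonal).

Proof sketch: Compute term by term over conjugacy classes (|C| * chi_1(C) * conj(chi_4(C))):
  1*(1)*conj(2) + 2*(1)*conj(-sqrt(5)/2 - 1/2) + 2*(1)*conj(-1/2 + sqrt(5)/2) + 5*(1)*conj(0)
  = (2) + (-sqrt(5) - 1) + (-1 + sqrt(5)) + (0)
  = 0.
Dividing by |G| = 10 gives 0/10 = 0, matching the row-orthogonality relation <chi_1, chi_4> = [chi_1 = chi_4].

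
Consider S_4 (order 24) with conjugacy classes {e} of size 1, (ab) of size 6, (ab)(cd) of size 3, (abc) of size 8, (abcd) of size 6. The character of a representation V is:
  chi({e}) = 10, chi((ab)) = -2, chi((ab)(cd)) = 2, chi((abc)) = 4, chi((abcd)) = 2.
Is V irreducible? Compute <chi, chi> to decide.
Not irreducible (reducible): <chi, chi> = 12 > 1.

Reasoning: <chi, chi> = (1/|G|) sum_C |C| * |chi(C)|^2 = (1/24)[1*|10|^2 + 6*|-2|^2 + 3*|2|^2 + 8*|4|^2 + 6*|2|^2]
  = (1/24)[(100) + (24) + (12) + (128) + (24)] = 288/24 = 12.
A character is irreducible iff <chi, chi> = 1, so this representation is reducible.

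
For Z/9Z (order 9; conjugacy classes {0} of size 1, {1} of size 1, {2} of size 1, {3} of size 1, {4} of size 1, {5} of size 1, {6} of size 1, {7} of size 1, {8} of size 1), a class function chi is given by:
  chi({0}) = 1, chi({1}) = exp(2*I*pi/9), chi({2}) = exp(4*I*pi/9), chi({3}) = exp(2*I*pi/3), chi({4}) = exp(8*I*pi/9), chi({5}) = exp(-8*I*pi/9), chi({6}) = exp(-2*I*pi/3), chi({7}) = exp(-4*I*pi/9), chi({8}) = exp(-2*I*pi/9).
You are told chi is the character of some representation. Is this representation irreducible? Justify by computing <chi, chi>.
Irreducible: <chi, chi> = 1.

Details: <chi, chi> = (1/|G|) sum_C |C| * |chi(C)|^2 = (1/9)[1*|1|^2 + 1*|exp(2*I*pi/9)|^2 + 1*|exp(4*I*pi/9)|^2 + 1*|exp(2*I*pi/3)|^2 + 1*|exp(8*I*pi/9)|^2 + 1*|exp(-8*I*pi/9)|^2 + 1*|exp(-2*I*pi/3)|^2 + 1*|exp(-4*I*pi/9)|^2 + 1*|exp(-2*I*pi/9)|^2]
  = (1/9)[(1) + (1) + (1) + (1) + (1) + (1) + (1) + (1) + (1)] = 9/9 = 1.
(Exp terms are combined using exp(i*s)*conj(exp(i*t)) = exp(i*(s-t)), and sums of them are collapsed using the identity that for every m > 1 the m distinct m-th roots of unity sum to 0, e.g. 1 + exp(2*I*pi/3) + exp(-2*I*pi/3) = 0.)
A character is irreducible iff <chi, chi> = 1, so this representation is irreducible.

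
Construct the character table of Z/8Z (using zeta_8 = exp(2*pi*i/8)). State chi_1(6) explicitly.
Character table of Z/8Z (irreps indexed chi_0,...,chi_7 with chi_k(m) = zeta_8^(k*m), zeta_8 = exp(2*pi*i/8)):
  irrep \ class  {0} (size 1)  {1} (size 1)    {2} (size 1)  {3} (size 1)    {4} (size 1)  {5} (size 1)    {6} (size 1)  {7} (size 1)  
  chi_0          1             1               1             1               1             1               1             1             
  chi_1          1             exp(I*pi/4)     I             exp(3*I*pi/4)   -1            exp(-3*I*pi/4)  -I            exp(-I*pi/4)  
  chi_2          1             I               -1            -I              1             I               -1            -I            
  chi_3          1             exp(3*I*pi/4)   -I            exp(I*pi/4)     -1            exp(-I*pi/4)    I             exp(-3*I*pi/4)
  chi_4          1             -1              1             -1              1             -1              1             -1            
  chi_5          1             exp(-3*I*pi/4)  I             exp(-I*pi/4)    -1            exp(I*pi/4)     -I            exp(3*I*pi/4) 
  chi_6          1             -I              -1            I               1             -I              -1            I             
  chi_7          1             exp(-I*pi/4)    -I            exp(-3*I*pi/4)  -1            exp(3*I*pi/4)   I             exp(I*pi/4)   

Spot check: chi_1(6) = zeta_8^(1*6) = zeta_8^6 = -I.

Details: Z/8Z is abelian, so all 8 irreducible complex representations are 1-dimensional. They are given by chi_k(m) = zeta_8^(k*m) for k = 0,...,7. Row orthogonality: sum_m chi_k(m) conj(chi_l(m)) = 8 * [k = l].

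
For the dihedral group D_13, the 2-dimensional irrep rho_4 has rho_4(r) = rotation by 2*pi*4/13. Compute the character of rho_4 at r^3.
chi_{rho_4}(r^3) = 2*cos(2*pi*4*3/13) = 2*cos(2*pi/13)

Why: rho_4(r^3) is rotation by angle 2*pi*4*3/13, whose trace is 2*cos(2*pi*4*3/13) = 2*cos(2*pi/13).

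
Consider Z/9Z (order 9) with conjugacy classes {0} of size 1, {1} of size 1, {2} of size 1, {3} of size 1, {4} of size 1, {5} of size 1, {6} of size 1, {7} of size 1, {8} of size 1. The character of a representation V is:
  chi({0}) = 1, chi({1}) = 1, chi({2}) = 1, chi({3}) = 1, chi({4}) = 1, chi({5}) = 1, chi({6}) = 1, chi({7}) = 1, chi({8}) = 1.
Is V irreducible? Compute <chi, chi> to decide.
Irreducible: <chi, chi> = 1.

Derivation: <chi, chi> = (1/|G|) sum_C |C| * |chi(C)|^2 = (1/9)[1*|1|^2 + 1*|1|^2 + 1*|1|^2 + 1*|1|^2 + 1*|1|^2 + 1*|1|^2 + 1*|1|^2 + 1*|1|^2 + 1*|1|^2]
  = (1/9)[(1) + (1) + (1) + (1) + (1) + (1) + (1) + (1) + (1)] = 9/9 = 1.
(Exp terms are combined using exp(i*s)*conj(exp(i*t)) = exp(i*(s-t)), and sums of them are collapsed using the identity that for every m > 1 the m distinct m-th roots of unity sum to 0, e.g. 1 + exp(2*I*pi/3) + exp(-2*I*pi/3) = 0.)
A character is irreducible iff <chi, chi> = 1, so this representation is irreducible.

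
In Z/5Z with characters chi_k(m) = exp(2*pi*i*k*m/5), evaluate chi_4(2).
chi_4(2) = zeta_5^8 = exp(-4*I*pi/5)

Solution. chi_4(2) = zeta_5^(4*2) = zeta_5^8. Since zeta_5^5 = 1, this equals zeta_5^3 = exp(2*pi*i*3/5) = exp(-4*I*pi/5).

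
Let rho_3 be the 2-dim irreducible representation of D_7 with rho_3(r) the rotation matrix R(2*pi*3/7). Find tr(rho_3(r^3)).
chi_{rho_3}(r^3) = 2*cos(2*pi*3*3/7) = -2*cos(3*pi/7)

Explanation: rho_3(r^3) is rotation by angle 2*pi*3*3/7, whose trace is 2*cos(2*pi*3*3/7) = -2*cos(3*pi/7).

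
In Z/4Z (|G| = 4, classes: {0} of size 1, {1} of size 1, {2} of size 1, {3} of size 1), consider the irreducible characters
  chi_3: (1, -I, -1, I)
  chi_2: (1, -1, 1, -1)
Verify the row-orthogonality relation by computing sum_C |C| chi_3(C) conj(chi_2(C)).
Sum = 0; so <chi_3, chi_2> = 0 (distinct irreducibles are orthogonal).

Proof sketch: Compute term by term over conjugacy classes (|C| * chi_3(C) * conj(chi_2(C))):
  1*(1)*conj(1) + 1*(-I)*conj(-1) + 1*(-1)*conj(1) + 1*(I)*conj(-1)
  = (1) + (I) + (-1) + (-I)
  = 0.
(Exp terms are combined using exp(i*s)*conj(exp(i*t)) = exp(i*(s-t)), and sums of them are collapsed using the identity that for every m > 1 the m distinct m-th roots of unity sum to 0, e.g. 1 + exp(2*I*pi/3) + exp(-2*I*pi/3) = 0.)
Dividing by |G| = 4 gives 0/4 = 0, matching the row-orthogonality relation <chi_3, chi_2> = [chi_3 = chi_2].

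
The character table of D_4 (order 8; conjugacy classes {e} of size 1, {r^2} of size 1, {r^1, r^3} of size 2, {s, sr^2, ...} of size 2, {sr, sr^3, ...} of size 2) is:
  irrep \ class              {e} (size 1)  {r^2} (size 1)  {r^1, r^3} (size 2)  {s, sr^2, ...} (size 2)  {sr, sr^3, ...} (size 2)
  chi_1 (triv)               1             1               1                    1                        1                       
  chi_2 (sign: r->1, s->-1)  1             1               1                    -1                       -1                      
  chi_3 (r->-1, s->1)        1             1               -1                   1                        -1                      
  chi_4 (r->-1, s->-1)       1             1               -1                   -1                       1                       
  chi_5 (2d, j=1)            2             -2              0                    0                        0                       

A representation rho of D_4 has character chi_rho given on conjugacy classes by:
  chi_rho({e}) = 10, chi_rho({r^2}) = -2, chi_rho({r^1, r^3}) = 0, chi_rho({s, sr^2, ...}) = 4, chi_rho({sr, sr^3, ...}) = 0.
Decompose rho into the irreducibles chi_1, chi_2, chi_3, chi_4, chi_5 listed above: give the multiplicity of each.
Multiplicities: chi_1: 2, chi_2: 0, chi_3: 2, chi_4: 0, chi_5: 3.

Explanation: Use <chi_rho, chi> = (1/|G|) sum_C |C| * chi_rho(C) * conj(chi(C)) with |G| = 8 for each irreducible chi in the table:
  <chi_rho, chi_1> = (1/8)[1*(10)*conj(1) + 1*(-2)*conj(1) + 2*(0)*conj(1) + 2*(4)*conj(1) + 2*(0)*conj(1)]
      = (1/8)[(10) + (-2) + (0) + (8) + (0)] = 16/8 = 2
  <chi_rho, chi_2> = (1/8)[1*(10)*conj(1) + 1*(-2)*conj(1) + 2*(0)*conj(1) + 2*(4)*conj(-1) + 2*(0)*conj(-1)]
      = (1/8)[(10) + (-2) + (0) + (-8) + (0)] = 0/8 = 0
  <chi_rho, chi_3> = (1/8)[1*(10)*conj(1) + 1*(-2)*conj(1) + 2*(0)*conj(-1) + 2*(4)*conj(1) + 2*(0)*conj(-1)]
      = (1/8)[(10) + (-2) + (0) + (8) + (0)] = 16/8 = 2
  <chi_rho, chi_4> = (1/8)[1*(10)*conj(1) + 1*(-2)*conj(1) + 2*(0)*conj(-1) + 2*(4)*conj(-1) + 2*(0)*conj(1)]
      = (1/8)[(10) + (-2) + (0) + (-8) + (0)] = 0/8 = 0
  <chi_rho, chi_5> = (1/8)[1*(10)*conj(2) + 1*(-2)*conj(-2) + 2*(0)*conj(0) + 2*(4)*conj(0) + 2*(0)*conj(0)]
      = (1/8)[(20) + (4) + (0) + (0) + (0)] = 24/8 = 3
Dimension check: dim(rho) = sum (mult * dim) = 2*1 + 0*1 + 2*1 + 0*1 + 3*2 = 10 = chi_rho(e) = 10.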